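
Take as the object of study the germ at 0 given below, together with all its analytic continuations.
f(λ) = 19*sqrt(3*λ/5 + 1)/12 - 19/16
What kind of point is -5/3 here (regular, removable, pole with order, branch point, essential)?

The point is an algebraic (square-root) branch point.

The term (19/12)*sqrt(1 - λ/(-5/3)) has argument 1 - -5/3/(-5/3) = 0 at -5/3: a square-root (algebraic, two-sheeted) branch point; the remaining terms are analytic or single-valued there.


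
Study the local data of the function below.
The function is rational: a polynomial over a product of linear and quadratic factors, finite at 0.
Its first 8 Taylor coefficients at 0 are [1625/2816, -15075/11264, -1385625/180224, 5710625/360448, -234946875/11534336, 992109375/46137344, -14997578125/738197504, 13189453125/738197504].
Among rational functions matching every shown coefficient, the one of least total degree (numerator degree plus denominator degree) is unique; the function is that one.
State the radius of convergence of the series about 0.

The radius of convergence is 8/5.

No rational of total degree below 5 reproduces all 8 coefficients; solving the [2/3] Pade equations on them gives f(x) = (-39*x**2 - 21*x/20 + 26/11)/(x + 8/5)**3, whose expansion matches every shown term.
Denominator factor (x + 8/5)^3: pole of order 3 at -8/5, modulus 8/5.
The radius of convergence is the smallest modulus among the singular points: 8/5.


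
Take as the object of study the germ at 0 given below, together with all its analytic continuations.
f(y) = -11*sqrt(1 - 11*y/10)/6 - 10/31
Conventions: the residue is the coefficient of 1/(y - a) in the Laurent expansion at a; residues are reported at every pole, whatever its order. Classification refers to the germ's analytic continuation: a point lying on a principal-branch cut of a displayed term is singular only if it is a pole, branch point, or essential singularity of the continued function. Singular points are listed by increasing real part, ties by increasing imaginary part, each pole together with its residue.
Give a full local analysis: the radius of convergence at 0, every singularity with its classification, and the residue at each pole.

Radius of convergence at 0: 10/11.
At 10/11: an algebraic (square-root) branch point.

Branch term (-11/6)*sqrt(1 - y/(10/11)): its argument vanishes at y = 10/11, a square-root branch point, modulus 10/11.
The radius of convergence is the smallest modulus among the singular points: 10/11.


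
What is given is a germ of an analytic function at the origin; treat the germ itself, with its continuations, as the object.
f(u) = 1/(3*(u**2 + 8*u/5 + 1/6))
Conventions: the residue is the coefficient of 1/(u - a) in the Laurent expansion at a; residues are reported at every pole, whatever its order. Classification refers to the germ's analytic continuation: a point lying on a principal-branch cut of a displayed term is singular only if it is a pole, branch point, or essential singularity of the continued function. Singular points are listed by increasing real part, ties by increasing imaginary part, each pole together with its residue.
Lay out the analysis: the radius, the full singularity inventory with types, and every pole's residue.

Radius of convergence at 0: 4/5 - (1/30)*sqrt(426).
At -4/5 - (1/30)*sqrt(426): a pole of order 1; residue -(5/426)*sqrt(426).
At -4/5 + (1/30)*sqrt(426): a pole of order 1; residue (5/426)*sqrt(426).

Denominator factor (u**2 + 8*u/5 + 1/6): discriminant 142/75, real irrational roots -4/5 + (1/30)*sqrt(426) and -4/5 - (1/30)*sqrt(426); poles of order 1, moduli 4/5 - (1/30)*sqrt(426) and 4/5 + (1/30)*sqrt(426).
The radius of convergence is the smallest modulus among the singular points: 4/5 - (1/30)*sqrt(426).
The factor u**2 + 8*u/5 + 1/6 splits as (u - a)(u - a') with a = -4/5 - (1/30)*sqrt(426), a' = -4/5 + (1/30)*sqrt(426). At the order-1 pole a set g(u) = (u - a)*f(u) = [1/3] / (u - a').
Simple pole: residue = g(a) at a = -4/5 - (1/30)*sqrt(426), which is -(5/426)*sqrt(426).
The factor u**2 + 8*u/5 + 1/6 splits as (u - a)(u - a') with a = -4/5 + (1/30)*sqrt(426), a' = -4/5 - (1/30)*sqrt(426). At the order-1 pole a set g(u) = (u - a)*f(u) = [1/3] / (u - a').
Simple pole: residue = g(a) at a = -4/5 + (1/30)*sqrt(426), which is (5/426)*sqrt(426).
List the singular points by increasing real part (a conjugate pair: the negative imaginary part first).


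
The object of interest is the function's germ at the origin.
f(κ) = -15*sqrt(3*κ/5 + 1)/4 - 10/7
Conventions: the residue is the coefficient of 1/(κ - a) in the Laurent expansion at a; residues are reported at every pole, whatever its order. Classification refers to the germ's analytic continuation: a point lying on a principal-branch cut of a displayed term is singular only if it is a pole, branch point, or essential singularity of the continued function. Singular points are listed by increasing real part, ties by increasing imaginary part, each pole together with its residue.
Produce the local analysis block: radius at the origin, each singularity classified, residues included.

Branch term (-15/4)*sqrt(1 - κ/(-5/3)): its argument vanishes at κ = -5/3, a square-root branch point, modulus 5/3.
The radius of convergence is the smallest modulus among the singular points: 5/3.

Radius of convergence at 0: 5/3.
At -5/3: an algebraic (square-root) branch point.


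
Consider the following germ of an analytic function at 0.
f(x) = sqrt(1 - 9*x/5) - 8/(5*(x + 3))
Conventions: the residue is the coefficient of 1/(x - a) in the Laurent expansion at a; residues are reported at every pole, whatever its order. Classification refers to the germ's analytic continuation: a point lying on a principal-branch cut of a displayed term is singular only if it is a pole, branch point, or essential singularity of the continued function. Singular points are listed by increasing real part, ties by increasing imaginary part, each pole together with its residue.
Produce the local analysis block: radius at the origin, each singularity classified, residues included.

Denominator factor (x + 3): pole of order 1 at -3, modulus 3.
Branch term (1)*sqrt(1 - x/(5/9)): its argument vanishes at x = 5/9, a square-root branch point, modulus 5/9.
The radius of convergence is the smallest modulus among the singular points: 5/9.
The branch term is analytic at -3 and contributes nothing to the residue; only the rational part matters.
At the order-1 pole -3 set g(x) = (x - (-3))*(rational part) = -8/5.
Simple pole: residue = g(a) at a = -3, which is -8/5.
List the singular points by increasing real part (a conjugate pair: the negative imaginary part first).

Radius of convergence at 0: 5/9.
At -3: a pole of order 1; residue -8/5.
At 5/9: an algebraic (square-root) branch point.


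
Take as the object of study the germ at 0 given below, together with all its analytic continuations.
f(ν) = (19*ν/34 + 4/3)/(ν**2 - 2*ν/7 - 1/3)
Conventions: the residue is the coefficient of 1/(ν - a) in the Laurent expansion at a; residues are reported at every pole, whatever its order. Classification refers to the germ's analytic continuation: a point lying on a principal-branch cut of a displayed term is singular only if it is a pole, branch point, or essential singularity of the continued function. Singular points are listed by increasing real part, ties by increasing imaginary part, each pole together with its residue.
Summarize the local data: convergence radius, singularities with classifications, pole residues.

Radius of convergence at 0: -1/7 + (2/21)*sqrt(39).
At 1/7 - (2/21)*sqrt(39): a pole of order 1; residue 19/68 - (1009/5304)*sqrt(39).
At 1/7 + (2/21)*sqrt(39): a pole of order 1; residue 19/68 + (1009/5304)*sqrt(39).

Denominator factor (ν**2 - 2*ν/7 - 1/3): discriminant 208/147, real irrational roots 1/7 + (2/21)*sqrt(39) and 1/7 - (2/21)*sqrt(39); poles of order 1, moduli 1/7 + (2/21)*sqrt(39) and -1/7 + (2/21)*sqrt(39).
The radius of convergence is the smallest modulus among the singular points: -1/7 + (2/21)*sqrt(39).
The factor ν**2 - 2*ν/7 - 1/3 splits as (ν - a)(ν - a') with a = 1/7 - (2/21)*sqrt(39), a' = 1/7 + (2/21)*sqrt(39). At the order-1 pole a set g(ν) = (ν - a)*f(ν) = [19*ν/34 + 4/3] / (ν - a').
Simple pole: residue = g(a) at a = 1/7 - (2/21)*sqrt(39), which is 19/68 - (1009/5304)*sqrt(39).
The factor ν**2 - 2*ν/7 - 1/3 splits as (ν - a)(ν - a') with a = 1/7 + (2/21)*sqrt(39), a' = 1/7 - (2/21)*sqrt(39). At the order-1 pole a set g(ν) = (ν - a)*f(ν) = [19*ν/34 + 4/3] / (ν - a').
Simple pole: residue = g(a) at a = 1/7 + (2/21)*sqrt(39), which is 19/68 + (1009/5304)*sqrt(39).
List the singular points by increasing real part (a conjugate pair: the negative imaginary part first).


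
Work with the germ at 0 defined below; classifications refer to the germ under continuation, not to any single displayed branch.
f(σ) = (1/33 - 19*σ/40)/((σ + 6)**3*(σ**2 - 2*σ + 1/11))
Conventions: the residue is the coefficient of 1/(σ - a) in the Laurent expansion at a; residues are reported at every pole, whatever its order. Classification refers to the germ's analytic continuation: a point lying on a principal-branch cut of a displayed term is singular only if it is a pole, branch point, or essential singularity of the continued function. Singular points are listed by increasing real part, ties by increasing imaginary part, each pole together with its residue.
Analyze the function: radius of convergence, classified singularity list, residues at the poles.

Radius of convergence at 0: 1 - (1/11)*sqrt(110).
At -6: a pole of order 3; residue 4241303/4441076670.
At 1 - (1/11)*sqrt(110): a pole of order 1; residue -4241303/8882153340 + (15516941/355286133600)*sqrt(110).
At 1 + (1/11)*sqrt(110): a pole of order 1; residue -4241303/8882153340 - (15516941/355286133600)*sqrt(110).


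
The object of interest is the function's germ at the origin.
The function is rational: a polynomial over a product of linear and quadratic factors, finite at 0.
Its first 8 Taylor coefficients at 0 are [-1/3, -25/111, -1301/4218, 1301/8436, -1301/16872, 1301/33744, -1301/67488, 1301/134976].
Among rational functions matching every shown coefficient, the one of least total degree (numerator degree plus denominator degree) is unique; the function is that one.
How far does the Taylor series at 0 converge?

No rational of total degree below 3 reproduces all 8 coefficients; solving the [2/1] Pade equations on them gives f(n) = (-16*n**2/19 - 29*n/37 - 2/3)/(n + 2), whose expansion matches every shown term.
Denominator factor (n + 2): pole of order 1 at -2, modulus 2.
The radius of convergence is the smallest modulus among the singular points: 2.

The radius of convergence is 2.


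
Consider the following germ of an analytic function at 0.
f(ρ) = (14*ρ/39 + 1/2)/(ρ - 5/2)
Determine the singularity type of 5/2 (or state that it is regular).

The point is a pole of order 1.

The denominator factor ρ - 5/2 vanishes at 5/2 and appears to the power 1; the numerator there equals 109/78, nonzero, and no other factor vanishes.
Hence a pole whose order is the multiplicity, 1.


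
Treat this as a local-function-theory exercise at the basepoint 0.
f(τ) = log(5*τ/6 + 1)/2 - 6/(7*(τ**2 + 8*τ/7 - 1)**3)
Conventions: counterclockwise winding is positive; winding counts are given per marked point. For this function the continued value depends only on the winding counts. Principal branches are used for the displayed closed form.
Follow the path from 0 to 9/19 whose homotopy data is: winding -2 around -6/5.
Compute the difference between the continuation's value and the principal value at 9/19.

Continued minus principal equals -(2)*pi*i.

The rational part is single-valued and drops out of the difference; each branch term changes only by its own monodromy.
(1/2)*log(1 - τ/(-6/5)): each positive loop around -6/5 adds 2*pi*i to the log, so winding -2 contributes (1/2)*(-2)*2*pi*i = -(2)*pi*i.
Summing the contributions at τ = 9/19 gives -(2)*pi*i.


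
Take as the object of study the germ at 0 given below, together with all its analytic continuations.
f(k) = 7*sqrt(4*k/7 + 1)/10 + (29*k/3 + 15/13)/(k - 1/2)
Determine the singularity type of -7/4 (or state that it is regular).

The point is an algebraic (square-root) branch point.

The term (7/10)*sqrt(1 - k/(-7/4)) has argument 1 - -7/4/(-7/4) = 0 at -7/4: a square-root (algebraic, two-sheeted) branch point; the remaining terms are analytic or single-valued there.


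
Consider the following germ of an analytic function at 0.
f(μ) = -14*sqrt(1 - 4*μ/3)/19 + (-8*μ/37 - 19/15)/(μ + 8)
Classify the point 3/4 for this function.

The term (-14/19)*sqrt(1 - μ/(3/4)) has argument 1 - 3/4/(3/4) = 0 at 3/4: a square-root (algebraic, two-sheeted) branch point; the remaining terms are analytic or single-valued there.

The point is an algebraic (square-root) branch point.


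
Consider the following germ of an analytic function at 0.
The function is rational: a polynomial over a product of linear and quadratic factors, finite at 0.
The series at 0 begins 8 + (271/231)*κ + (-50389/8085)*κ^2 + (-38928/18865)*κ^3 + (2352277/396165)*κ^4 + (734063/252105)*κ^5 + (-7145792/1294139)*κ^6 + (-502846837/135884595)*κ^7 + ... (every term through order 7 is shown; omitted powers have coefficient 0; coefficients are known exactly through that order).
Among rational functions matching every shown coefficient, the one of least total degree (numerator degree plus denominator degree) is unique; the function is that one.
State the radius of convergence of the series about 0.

The radius of convergence is 1.

No rational of total degree below 4 reproduces all 8 coefficients; solving the [2/2] Pade equations on them gives f(κ) = (8*κ**2/5 + κ/33 + 8)/(κ**2 - κ/7 + 1), whose expansion matches every shown term.
Denominator factor (κ**2 - κ/7 + 1): discriminant -195/49, complex-conjugate roots (1/14) + ((1/14)*sqrt(195))*i and (1/14) - ((1/14)*sqrt(195))*i; poles of order 1, moduli 1 and 1.
The radius of convergence is the smallest modulus among the singular points: 1.


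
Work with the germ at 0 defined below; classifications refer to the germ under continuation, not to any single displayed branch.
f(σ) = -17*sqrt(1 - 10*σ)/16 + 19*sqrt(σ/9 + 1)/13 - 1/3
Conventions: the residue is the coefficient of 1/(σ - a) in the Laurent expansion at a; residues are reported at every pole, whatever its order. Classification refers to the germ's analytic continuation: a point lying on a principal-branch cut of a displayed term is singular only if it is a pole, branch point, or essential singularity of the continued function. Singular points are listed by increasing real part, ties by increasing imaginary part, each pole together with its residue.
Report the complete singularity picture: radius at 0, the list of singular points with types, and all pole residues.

Branch term (19/13)*sqrt(1 - σ/(-9)): its argument vanishes at σ = -9, a square-root branch point, modulus 9.
Branch term (-17/16)*sqrt(1 - σ/(1/10)): its argument vanishes at σ = 1/10, a square-root branch point, modulus 1/10.
The radius of convergence is the smallest modulus among the singular points: 1/10.
List the singular points by increasing real part (a conjugate pair: the negative imaginary part first).

Radius of convergence at 0: 1/10.
At -9: an algebraic (square-root) branch point.
At 1/10: an algebraic (square-root) branch point.


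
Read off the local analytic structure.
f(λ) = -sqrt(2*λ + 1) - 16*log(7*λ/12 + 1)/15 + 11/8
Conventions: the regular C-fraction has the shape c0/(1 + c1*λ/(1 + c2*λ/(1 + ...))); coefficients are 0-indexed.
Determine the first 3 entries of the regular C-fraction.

The regular C-fraction coefficients are [3/8, 584/135, -38492/9855].

Taylor coefficients (expand at 0): a_0 = 3/8, a_1 = -73/45, a_2 = 92/135.
c0 = a_0 = 3/8. Peel one level at a time: if S = 1 + c*λ/S' with S'(0) = 1, then c is the λ-coefficient of S and S' = c*λ/(S - 1).
S_1 = c0/f = 1 + (584/135)*λ + (307936/18225)*λ^2 + ...; c1 = 584/135.
S_2 = c1*λ/(S_1 - 1) = 1 + (-38492/9855)*λ + ...; c2 = -38492/9855.


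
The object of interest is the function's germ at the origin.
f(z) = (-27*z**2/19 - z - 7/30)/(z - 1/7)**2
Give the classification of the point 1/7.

The denominator factor z - 1/7 vanishes at 1/7 and appears to the power 2; the numerator there equals -11317/27930, nonzero, and no other factor vanishes.
Hence a pole whose order is the multiplicity, 2.

The point is a pole of order 2.


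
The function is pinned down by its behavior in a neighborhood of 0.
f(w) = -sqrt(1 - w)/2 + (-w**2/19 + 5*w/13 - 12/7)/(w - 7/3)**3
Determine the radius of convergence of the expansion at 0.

The radius of convergence is 1.

Denominator factor (w - 7/3)^3: pole of order 3 at 7/3, modulus 7/3.
Branch term (-1/2)*sqrt(1 - w/(1)): its argument vanishes at w = 1, a square-root branch point, modulus 1.
The radius of convergence is the smallest modulus among the singular points: 1.


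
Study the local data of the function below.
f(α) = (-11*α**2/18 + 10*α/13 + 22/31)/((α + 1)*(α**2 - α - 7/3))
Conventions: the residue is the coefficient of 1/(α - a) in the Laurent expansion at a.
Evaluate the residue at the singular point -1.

At the order-1 pole -1 set g(α) = (α - (-1))*f(α) = (-11*α**2/18 + 10*α/13 + 22/31)/(α**2 - α - 7/3).
Simple pole: residue = g(a) at a = -1, which is 4865/2418.

The residue is 4865/2418.


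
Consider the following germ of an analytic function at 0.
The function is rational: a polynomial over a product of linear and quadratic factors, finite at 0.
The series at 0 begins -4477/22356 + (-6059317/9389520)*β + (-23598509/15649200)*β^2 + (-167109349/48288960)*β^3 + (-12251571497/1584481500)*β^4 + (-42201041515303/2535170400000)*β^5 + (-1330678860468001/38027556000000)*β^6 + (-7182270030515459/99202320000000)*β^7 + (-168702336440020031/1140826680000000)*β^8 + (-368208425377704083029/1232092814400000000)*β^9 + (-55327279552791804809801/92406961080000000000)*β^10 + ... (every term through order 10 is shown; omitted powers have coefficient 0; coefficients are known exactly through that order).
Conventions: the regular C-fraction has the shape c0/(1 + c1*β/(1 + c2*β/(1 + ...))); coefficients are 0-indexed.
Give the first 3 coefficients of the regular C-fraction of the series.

Taylor coefficients (read off): a_0 = -4477/22356, a_1 = -6059317/9389520, a_2 = -23598509/15649200.
c0 = a_0 = -4477/22356. Peel one level at a time: if S = 1 + c*β/S' with S'(0) = 1, then c is the β-coefficient of S and S' = c*β/(S - 1).
S_1 = c0/f = 1 + (-50077/15540)*β + (689255533/241491600)*β^2 + ...; c1 = -50077/15540.
S_2 = c1*β/(S_1 - 1) = 1 + (689255533/778196580)*β + ...; c2 = 689255533/778196580.

The regular C-fraction coefficients are [-4477/22356, -50077/15540, 689255533/778196580].


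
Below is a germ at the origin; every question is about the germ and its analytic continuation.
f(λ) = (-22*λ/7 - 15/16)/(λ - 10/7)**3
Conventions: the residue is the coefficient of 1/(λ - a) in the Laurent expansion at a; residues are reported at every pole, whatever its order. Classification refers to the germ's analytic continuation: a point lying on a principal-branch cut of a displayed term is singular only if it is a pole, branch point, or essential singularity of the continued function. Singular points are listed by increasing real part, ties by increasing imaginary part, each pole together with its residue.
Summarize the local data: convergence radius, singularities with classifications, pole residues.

Radius of convergence at 0: 10/7.
At 10/7: a pole of order 3; residue 0.

Denominator factor (λ - 10/7)^3: pole of order 3 at 10/7, modulus 10/7.
The radius of convergence is the smallest modulus among the singular points: 10/7.
At the order-3 pole 10/7 set g(λ) = (λ - (10/7))^3*f(λ) = -22*λ/7 - 15/16.
Order-3 pole: residue = g''(a)/2; g''(10/7) = 0, so the residue is 0.


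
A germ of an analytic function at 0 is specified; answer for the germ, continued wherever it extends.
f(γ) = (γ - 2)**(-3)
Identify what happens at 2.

The point is a pole of order 3.

The denominator factor γ - 2 vanishes at 2 and appears to the power 3; the numerator there equals 1, nonzero, and no other factor vanishes.
Hence a pole whose order is the multiplicity, 3.


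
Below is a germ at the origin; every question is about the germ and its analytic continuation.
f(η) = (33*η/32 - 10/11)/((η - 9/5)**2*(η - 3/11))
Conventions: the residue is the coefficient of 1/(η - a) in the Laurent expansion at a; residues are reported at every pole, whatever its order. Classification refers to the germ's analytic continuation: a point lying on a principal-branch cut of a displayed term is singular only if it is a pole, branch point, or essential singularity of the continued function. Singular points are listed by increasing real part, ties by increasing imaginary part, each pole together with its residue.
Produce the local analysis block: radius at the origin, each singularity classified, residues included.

Radius of convergence at 0: 3/11.
At 3/11: a pole of order 1; residue -60775/225792.
At 9/5: a pole of order 2; residue 60775/225792.

Denominator factor (η - 9/5)^2: pole of order 2 at 9/5, modulus 9/5.
Denominator factor (η - 3/11): pole of order 1 at 3/11, modulus 3/11.
The radius of convergence is the smallest modulus among the singular points: 3/11.
At the order-1 pole 3/11 set g(η) = (η - (3/11))*f(η) = (33*η/32 - 10/11)/(η - 9/5)**2.
Simple pole: residue = g(a) at a = 3/11, which is -60775/225792.
At the order-2 pole 9/5 set g(η) = (η - (9/5))^2*f(η) = (33*η/32 - 10/11)/(η - 3/11).
Order-2 pole: residue = g'(a); g'(9/5) = 60775/225792, so the residue is 60775/225792.
List the singular points by increasing real part (a conjugate pair: the negative imaginary part first).


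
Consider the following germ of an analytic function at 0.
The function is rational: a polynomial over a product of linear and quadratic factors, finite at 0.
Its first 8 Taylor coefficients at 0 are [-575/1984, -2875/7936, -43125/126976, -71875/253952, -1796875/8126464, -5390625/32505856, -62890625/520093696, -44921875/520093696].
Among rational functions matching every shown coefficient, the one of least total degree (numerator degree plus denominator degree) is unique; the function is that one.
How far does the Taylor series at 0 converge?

No rational of total degree below 2 reproduces all 8 coefficients; solving the [0/2] Pade equations on them gives f(ξ) = -23/(31*(ξ - 8/5)**2), whose expansion matches every shown term.
Denominator factor (ξ - 8/5)^2: pole of order 2 at 8/5, modulus 8/5.
The radius of convergence is the smallest modulus among the singular points: 8/5.

The radius of convergence is 8/5.


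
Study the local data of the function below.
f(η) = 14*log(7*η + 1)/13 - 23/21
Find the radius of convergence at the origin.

The radius of convergence is 1/7.

Branch term (14/13)*log(1 - η/(-1/7)): its argument vanishes at η = -1/7, a logarithmic branch point, modulus 1/7.
The radius of convergence is the smallest modulus among the singular points: 1/7.


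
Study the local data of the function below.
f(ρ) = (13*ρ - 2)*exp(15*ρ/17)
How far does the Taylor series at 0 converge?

The factor exp(15*ρ/17) is entire and contributes no finite singular point.
The polynomial part has no poles.
No finite singular points: the Taylor series at 0 converges everywhere.

The radius of convergence is infinite.


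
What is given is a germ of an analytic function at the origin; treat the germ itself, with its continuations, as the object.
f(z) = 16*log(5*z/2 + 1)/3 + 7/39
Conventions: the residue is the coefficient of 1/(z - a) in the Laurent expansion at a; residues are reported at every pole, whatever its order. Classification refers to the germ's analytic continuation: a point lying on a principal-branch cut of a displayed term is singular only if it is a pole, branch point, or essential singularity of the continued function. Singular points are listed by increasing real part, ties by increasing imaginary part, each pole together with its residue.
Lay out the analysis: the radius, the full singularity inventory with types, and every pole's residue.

Radius of convergence at 0: 2/5.
At -2/5: a logarithmic branch point.

Branch term (16/3)*log(1 - z/(-2/5)): its argument vanishes at z = -2/5, a logarithmic branch point, modulus 2/5.
The radius of convergence is the smallest modulus among the singular points: 2/5.


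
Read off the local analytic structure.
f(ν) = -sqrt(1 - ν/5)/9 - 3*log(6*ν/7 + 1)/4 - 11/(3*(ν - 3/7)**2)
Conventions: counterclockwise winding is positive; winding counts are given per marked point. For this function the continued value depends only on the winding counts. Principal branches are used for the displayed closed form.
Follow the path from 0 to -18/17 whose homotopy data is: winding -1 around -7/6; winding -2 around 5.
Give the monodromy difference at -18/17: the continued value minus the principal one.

Continued minus principal equals (3/2)*pi*i.

The rational part is single-valued and drops out of the difference; each branch term changes only by its own monodromy.
(-3/4)*log(1 - ν/(-7/6)): each positive loop around -7/6 adds 2*pi*i to the log, so winding -1 contributes (-3/4)*(-1)*2*pi*i = (3/2)*pi*i.
(-1/9)*sqrt(1 - ν/(5)): winding -2 is even, the square root returns to the same sheet, contribution 0.
Summing the contributions at ν = -18/17 gives (3/2)*pi*i.


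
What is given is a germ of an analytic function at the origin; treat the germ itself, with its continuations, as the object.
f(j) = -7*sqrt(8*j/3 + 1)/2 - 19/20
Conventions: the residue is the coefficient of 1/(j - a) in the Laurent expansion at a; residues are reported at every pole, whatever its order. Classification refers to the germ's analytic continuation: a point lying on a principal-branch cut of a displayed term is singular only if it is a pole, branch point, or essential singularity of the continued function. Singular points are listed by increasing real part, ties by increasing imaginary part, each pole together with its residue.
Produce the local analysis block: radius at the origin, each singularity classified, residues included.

Radius of convergence at 0: 3/8.
At -3/8: an algebraic (square-root) branch point.

Branch term (-7/2)*sqrt(1 - j/(-3/8)): its argument vanishes at j = -3/8, a square-root branch point, modulus 3/8.
The radius of convergence is the smallest modulus among the singular points: 3/8.


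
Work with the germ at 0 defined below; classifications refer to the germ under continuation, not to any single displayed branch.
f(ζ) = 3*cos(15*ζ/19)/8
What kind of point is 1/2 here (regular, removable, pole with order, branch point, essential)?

The point is a regular point.

There is no denominator, hence no pole anywhere.
The factor cos(15*ζ/19) is entire.
So the germ continues analytically to 1/2.


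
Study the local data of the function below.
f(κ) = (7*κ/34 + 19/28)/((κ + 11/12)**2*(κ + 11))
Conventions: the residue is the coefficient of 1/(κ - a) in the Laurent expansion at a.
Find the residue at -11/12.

At the order-2 pole -11/12 set g(κ) = (κ - (-11/12))^2*f(κ) = (7*κ/34 + 19/28)/(κ + 11).
Order-2 pole: residue = g'(a); g'(-11/12) = 27180/1742279, so the residue is 27180/1742279.

The residue is 27180/1742279.


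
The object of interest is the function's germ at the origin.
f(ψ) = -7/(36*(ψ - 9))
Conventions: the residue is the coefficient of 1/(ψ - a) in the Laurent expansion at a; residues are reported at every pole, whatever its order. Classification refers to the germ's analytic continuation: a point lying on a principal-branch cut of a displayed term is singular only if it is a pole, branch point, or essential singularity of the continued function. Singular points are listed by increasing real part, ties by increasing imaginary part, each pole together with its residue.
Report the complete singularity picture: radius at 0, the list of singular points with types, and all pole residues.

Radius of convergence at 0: 9.
At 9: a pole of order 1; residue -7/36.

Denominator factor (ψ - 9): pole of order 1 at 9, modulus 9.
The radius of convergence is the smallest modulus among the singular points: 9.
At the order-1 pole 9 set g(ψ) = (ψ - (9))*f(ψ) = -7/36.
Simple pole: residue = g(a) at a = 9, which is -7/36.


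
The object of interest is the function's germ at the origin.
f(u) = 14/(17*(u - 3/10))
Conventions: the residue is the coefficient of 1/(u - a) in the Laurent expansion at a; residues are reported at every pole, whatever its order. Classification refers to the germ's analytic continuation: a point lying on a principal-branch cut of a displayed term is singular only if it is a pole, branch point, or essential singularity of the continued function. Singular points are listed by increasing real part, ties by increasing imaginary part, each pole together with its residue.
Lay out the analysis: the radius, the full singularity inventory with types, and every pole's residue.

Denominator factor (u - 3/10): pole of order 1 at 3/10, modulus 3/10.
The radius of convergence is the smallest modulus among the singular points: 3/10.
At the order-1 pole 3/10 set g(u) = (u - (3/10))*f(u) = 14/17.
Simple pole: residue = g(a) at a = 3/10, which is 14/17.

Radius of convergence at 0: 3/10.
At 3/10: a pole of order 1; residue 14/17.


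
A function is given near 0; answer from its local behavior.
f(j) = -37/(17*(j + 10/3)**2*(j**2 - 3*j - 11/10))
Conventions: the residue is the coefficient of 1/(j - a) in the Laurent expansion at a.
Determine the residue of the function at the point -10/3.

The residue is -2897100/55141217.

At the order-2 pole -10/3 set g(j) = (j - (-10/3))^2*f(j) = -37/(17*(j**2 - 3*j - 11/10)).
Order-2 pole: residue = g'(a); g'(-10/3) = -2897100/55141217, so the residue is -2897100/55141217.


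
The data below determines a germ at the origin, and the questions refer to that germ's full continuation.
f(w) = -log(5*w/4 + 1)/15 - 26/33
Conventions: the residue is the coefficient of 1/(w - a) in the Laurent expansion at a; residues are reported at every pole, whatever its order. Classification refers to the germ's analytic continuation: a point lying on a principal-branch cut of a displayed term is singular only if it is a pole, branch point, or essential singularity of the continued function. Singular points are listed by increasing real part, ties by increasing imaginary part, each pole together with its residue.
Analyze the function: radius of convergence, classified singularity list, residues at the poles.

Radius of convergence at 0: 4/5.
At -4/5: a logarithmic branch point.

Branch term (-1/15)*log(1 - w/(-4/5)): its argument vanishes at w = -4/5, a logarithmic branch point, modulus 4/5.
The radius of convergence is the smallest modulus among the singular points: 4/5.


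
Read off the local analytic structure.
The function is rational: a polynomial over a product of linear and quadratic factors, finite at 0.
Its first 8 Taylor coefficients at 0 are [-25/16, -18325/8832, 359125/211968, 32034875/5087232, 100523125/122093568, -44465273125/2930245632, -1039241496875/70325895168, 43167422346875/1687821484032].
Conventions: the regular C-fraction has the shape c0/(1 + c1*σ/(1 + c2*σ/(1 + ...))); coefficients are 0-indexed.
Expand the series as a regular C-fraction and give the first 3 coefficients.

The regular C-fraction coefficients are [-25/16, -733/552, 72307/33718].

Taylor coefficients (read off): a_0 = -25/16, a_1 = -18325/8832, a_2 = 359125/211968.
c0 = a_0 = -25/16. Peel one level at a time: if S = 1 + c*σ/S' with S'(0) = 1, then c is the σ-coefficient of S and S' = c*σ/(S - 1).
S_1 = c0/f = 1 + (-733/552)*σ + (72307/25392)*σ^2 + ...; c1 = -733/552.
S_2 = c1*σ/(S_1 - 1) = 1 + (72307/33718)*σ + ...; c2 = 72307/33718.


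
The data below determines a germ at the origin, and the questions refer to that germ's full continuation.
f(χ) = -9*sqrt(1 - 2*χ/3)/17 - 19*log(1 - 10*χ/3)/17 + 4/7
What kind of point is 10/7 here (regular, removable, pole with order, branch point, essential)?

There is no denominator, hence no pole anywhere.
Branch term log(1 - χ/(3/10)): argument at 10/7 is -79/21, nonzero, so 10/7 is not its branch point (a point on a principal cut is still regular for the continued germ).
Branch term sqrt(1 - χ/(3/2)): argument at 10/7 is 1/21, nonzero, so 10/7 is not its branch point (a point on a principal cut is still regular for the continued germ).
So the germ continues analytically to 10/7.

The point is a regular point.


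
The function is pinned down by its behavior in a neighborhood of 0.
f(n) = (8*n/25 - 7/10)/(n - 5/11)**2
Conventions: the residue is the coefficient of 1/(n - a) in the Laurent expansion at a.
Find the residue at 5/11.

At the order-2 pole 5/11 set g(n) = (n - (5/11))^2*f(n) = 8*n/25 - 7/10.
Order-2 pole: residue = g'(a); g'(5/11) = 8/25, so the residue is 8/25.

The residue is 8/25.


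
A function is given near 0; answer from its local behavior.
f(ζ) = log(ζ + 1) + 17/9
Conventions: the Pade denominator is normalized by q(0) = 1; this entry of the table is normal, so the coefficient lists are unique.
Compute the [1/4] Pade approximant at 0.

The Pade approximant has numerator coefficients [17/9, 2517289/1153260]; denominator coefficients [1, 80237/128140, -8559/128140, 1263/51256, -1137/128140].

Taylor coefficients needed (expand at 0): a_0 = 17/9, a_1 = 1, a_2 = -1/2, a_3 = 1/3, a_4 = -1/4, a_5 = 1/5.
Write the denominator as Q(ζ) = 1 + q1*ζ + q2*ζ^2 + q3*ζ^3 + q4*ζ^4. Requiring Q*f - P = O(ζ^6) with deg P <= 1 kills the coefficients of ζ^2..ζ^5 in Q*f:
  ζ^2: a_2 + q1*a_1 + q2*a_0 = 0, i.e. -1/2 + (1)*q1 + (17/9)*q2 = 0.
  ζ^3: a_3 + q1*a_2 + q2*a_1 + q3*a_0 = 0, i.e. 1/3 + (-1/2)*q1 + (1)*q2 + (17/9)*q3 = 0.
  ζ^4: a_4 + q1*a_3 + q2*a_2 + q3*a_1 + q4*a_0 = 0, i.e. -1/4 + (1/3)*q1 + (-1/2)*q2 + (1)*q3 + (17/9)*q4 = 0.
  ζ^5: a_5 + q1*a_4 + q2*a_3 + q3*a_2 + q4*a_1 = 0, i.e. 1/5 + (-1/4)*q1 + (1/3)*q2 + (-1/2)*q3 + (1)*q4 = 0.
Solving this linear system: q1 = 80237/128140, q2 = -8559/128140, q3 = 1263/51256, q4 = -1137/128140.
The numerator is Q*f truncated at degree 1: P0 = a_0 = 17/9; P1 = a_1 + q1*a_0 = 2517289/1153260.


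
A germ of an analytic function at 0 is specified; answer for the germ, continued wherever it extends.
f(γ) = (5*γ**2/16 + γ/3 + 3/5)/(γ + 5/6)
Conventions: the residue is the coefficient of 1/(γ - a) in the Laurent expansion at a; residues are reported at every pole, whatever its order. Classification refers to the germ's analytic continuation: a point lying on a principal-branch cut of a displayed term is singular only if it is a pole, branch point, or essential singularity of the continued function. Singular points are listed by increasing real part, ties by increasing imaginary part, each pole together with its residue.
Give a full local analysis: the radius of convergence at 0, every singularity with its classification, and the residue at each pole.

Radius of convergence at 0: 5/6.
At -5/6: a pole of order 1; residue 1553/2880.

Denominator factor (γ + 5/6): pole of order 1 at -5/6, modulus 5/6.
The radius of convergence is the smallest modulus among the singular points: 5/6.
At the order-1 pole -5/6 set g(γ) = (γ - (-5/6))*f(γ) = 5*γ**2/16 + γ/3 + 3/5.
Simple pole: residue = g(a) at a = -5/6, which is 1553/2880.


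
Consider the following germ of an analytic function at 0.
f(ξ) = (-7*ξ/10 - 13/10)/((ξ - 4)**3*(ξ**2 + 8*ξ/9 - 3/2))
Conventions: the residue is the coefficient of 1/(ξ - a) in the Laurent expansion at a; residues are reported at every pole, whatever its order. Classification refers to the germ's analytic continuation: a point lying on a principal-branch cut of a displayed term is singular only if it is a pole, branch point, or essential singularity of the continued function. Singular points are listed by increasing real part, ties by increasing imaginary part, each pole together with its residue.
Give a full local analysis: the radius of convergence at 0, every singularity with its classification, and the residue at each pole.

Radius of convergence at 0: -4/9 + (5/18)*sqrt(22).
At -4/9 - (5/18)*sqrt(22): a pole of order 1; residue 16047/1373125 - (381339/151043750)*sqrt(22).
At -4/9 + (5/18)*sqrt(22): a pole of order 1; residue 16047/1373125 + (381339/151043750)*sqrt(22).
At 4: a pole of order 3; residue -32094/1373125.


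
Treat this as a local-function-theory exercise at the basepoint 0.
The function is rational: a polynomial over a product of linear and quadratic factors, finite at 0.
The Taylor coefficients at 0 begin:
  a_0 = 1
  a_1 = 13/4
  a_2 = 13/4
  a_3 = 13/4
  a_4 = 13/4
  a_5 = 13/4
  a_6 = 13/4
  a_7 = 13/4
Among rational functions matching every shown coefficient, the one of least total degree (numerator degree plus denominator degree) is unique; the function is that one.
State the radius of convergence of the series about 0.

No rational of total degree below 2 reproduces all 8 coefficients; solving the [1/1] Pade equations on them gives f(ψ) = (-9*ψ/4 - 1)/(ψ - 1), whose expansion matches every shown term.
Denominator factor (ψ - 1): pole of order 1 at 1, modulus 1.
The radius of convergence is the smallest modulus among the singular points: 1.

The radius of convergence is 1.


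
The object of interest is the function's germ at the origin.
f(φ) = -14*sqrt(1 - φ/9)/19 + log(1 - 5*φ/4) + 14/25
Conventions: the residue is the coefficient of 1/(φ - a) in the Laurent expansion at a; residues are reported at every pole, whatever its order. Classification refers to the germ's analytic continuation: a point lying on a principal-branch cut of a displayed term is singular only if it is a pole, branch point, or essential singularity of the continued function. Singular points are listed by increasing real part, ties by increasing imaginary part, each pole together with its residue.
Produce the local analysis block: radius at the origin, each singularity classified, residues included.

Radius of convergence at 0: 4/5.
At 4/5: a logarithmic branch point.
At 9: an algebraic (square-root) branch point.

Branch term (-14/19)*sqrt(1 - φ/(9)): its argument vanishes at φ = 9, a square-root branch point, modulus 9.
Branch term (1)*log(1 - φ/(4/5)): its argument vanishes at φ = 4/5, a logarithmic branch point, modulus 4/5.
The radius of convergence is the smallest modulus among the singular points: 4/5.
List the singular points by increasing real part (a conjugate pair: the negative imaginary part first).


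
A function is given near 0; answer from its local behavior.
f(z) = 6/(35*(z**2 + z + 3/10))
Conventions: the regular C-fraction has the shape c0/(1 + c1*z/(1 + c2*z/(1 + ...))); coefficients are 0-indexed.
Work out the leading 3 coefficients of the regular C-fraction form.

The regular C-fraction coefficients are [4/7, 10/3, -1].

Taylor coefficients (expand at 0): a_0 = 4/7, a_1 = -40/21, a_2 = 40/9.
c0 = a_0 = 4/7. Peel one level at a time: if S = 1 + c*z/S' with S'(0) = 1, then c is the z-coefficient of S and S' = c*z/(S - 1).
S_1 = c0/f = 1 + (10/3)*z + (10/3)*z^2 + ...; c1 = 10/3.
S_2 = c1*z/(S_1 - 1) = 1 + (-1)*z + ...; c2 = -1.


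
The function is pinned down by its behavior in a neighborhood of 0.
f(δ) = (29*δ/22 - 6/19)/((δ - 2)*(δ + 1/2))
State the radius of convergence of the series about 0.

Denominator factor (δ - 2): pole of order 1 at 2, modulus 2.
Denominator factor (δ + 1/2): pole of order 1 at -1/2, modulus 1/2.
The radius of convergence is the smallest modulus among the singular points: 1/2.

The radius of convergence is 1/2.


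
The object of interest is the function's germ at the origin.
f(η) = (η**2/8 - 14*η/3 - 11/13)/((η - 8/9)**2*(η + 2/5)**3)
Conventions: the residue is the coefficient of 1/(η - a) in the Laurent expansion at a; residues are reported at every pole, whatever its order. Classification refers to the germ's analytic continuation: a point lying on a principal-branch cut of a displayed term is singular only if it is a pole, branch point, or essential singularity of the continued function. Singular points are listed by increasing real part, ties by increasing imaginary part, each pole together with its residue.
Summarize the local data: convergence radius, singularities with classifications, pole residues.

Radius of convergence at 0: 2/5.
At -2/5: a pole of order 3; residue -477545625/147114448.
At 8/9: a pole of order 2; residue 477545625/147114448.

Denominator factor (η + 2/5)^3: pole of order 3 at -2/5, modulus 2/5.
Denominator factor (η - 8/9)^2: pole of order 2 at 8/9, modulus 8/9.
The radius of convergence is the smallest modulus among the singular points: 2/5.
At the order-3 pole -2/5 set g(η) = (η - (-2/5))^3*f(η) = (η**2/8 - 14*η/3 - 11/13)/(η - 8/9)**2.
Order-3 pole: residue = g''(a)/2; g''(-2/5) = -477545625/73557224, so the residue is -477545625/147114448.
At the order-2 pole 8/9 set g(η) = (η - (8/9))^2*f(η) = (η**2/8 - 14*η/3 - 11/13)/(η + 2/5)**3.
Order-2 pole: residue = g'(a); g'(8/9) = 477545625/147114448, so the residue is 477545625/147114448.
List the singular points by increasing real part (a conjugate pair: the negative imaginary part first).
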